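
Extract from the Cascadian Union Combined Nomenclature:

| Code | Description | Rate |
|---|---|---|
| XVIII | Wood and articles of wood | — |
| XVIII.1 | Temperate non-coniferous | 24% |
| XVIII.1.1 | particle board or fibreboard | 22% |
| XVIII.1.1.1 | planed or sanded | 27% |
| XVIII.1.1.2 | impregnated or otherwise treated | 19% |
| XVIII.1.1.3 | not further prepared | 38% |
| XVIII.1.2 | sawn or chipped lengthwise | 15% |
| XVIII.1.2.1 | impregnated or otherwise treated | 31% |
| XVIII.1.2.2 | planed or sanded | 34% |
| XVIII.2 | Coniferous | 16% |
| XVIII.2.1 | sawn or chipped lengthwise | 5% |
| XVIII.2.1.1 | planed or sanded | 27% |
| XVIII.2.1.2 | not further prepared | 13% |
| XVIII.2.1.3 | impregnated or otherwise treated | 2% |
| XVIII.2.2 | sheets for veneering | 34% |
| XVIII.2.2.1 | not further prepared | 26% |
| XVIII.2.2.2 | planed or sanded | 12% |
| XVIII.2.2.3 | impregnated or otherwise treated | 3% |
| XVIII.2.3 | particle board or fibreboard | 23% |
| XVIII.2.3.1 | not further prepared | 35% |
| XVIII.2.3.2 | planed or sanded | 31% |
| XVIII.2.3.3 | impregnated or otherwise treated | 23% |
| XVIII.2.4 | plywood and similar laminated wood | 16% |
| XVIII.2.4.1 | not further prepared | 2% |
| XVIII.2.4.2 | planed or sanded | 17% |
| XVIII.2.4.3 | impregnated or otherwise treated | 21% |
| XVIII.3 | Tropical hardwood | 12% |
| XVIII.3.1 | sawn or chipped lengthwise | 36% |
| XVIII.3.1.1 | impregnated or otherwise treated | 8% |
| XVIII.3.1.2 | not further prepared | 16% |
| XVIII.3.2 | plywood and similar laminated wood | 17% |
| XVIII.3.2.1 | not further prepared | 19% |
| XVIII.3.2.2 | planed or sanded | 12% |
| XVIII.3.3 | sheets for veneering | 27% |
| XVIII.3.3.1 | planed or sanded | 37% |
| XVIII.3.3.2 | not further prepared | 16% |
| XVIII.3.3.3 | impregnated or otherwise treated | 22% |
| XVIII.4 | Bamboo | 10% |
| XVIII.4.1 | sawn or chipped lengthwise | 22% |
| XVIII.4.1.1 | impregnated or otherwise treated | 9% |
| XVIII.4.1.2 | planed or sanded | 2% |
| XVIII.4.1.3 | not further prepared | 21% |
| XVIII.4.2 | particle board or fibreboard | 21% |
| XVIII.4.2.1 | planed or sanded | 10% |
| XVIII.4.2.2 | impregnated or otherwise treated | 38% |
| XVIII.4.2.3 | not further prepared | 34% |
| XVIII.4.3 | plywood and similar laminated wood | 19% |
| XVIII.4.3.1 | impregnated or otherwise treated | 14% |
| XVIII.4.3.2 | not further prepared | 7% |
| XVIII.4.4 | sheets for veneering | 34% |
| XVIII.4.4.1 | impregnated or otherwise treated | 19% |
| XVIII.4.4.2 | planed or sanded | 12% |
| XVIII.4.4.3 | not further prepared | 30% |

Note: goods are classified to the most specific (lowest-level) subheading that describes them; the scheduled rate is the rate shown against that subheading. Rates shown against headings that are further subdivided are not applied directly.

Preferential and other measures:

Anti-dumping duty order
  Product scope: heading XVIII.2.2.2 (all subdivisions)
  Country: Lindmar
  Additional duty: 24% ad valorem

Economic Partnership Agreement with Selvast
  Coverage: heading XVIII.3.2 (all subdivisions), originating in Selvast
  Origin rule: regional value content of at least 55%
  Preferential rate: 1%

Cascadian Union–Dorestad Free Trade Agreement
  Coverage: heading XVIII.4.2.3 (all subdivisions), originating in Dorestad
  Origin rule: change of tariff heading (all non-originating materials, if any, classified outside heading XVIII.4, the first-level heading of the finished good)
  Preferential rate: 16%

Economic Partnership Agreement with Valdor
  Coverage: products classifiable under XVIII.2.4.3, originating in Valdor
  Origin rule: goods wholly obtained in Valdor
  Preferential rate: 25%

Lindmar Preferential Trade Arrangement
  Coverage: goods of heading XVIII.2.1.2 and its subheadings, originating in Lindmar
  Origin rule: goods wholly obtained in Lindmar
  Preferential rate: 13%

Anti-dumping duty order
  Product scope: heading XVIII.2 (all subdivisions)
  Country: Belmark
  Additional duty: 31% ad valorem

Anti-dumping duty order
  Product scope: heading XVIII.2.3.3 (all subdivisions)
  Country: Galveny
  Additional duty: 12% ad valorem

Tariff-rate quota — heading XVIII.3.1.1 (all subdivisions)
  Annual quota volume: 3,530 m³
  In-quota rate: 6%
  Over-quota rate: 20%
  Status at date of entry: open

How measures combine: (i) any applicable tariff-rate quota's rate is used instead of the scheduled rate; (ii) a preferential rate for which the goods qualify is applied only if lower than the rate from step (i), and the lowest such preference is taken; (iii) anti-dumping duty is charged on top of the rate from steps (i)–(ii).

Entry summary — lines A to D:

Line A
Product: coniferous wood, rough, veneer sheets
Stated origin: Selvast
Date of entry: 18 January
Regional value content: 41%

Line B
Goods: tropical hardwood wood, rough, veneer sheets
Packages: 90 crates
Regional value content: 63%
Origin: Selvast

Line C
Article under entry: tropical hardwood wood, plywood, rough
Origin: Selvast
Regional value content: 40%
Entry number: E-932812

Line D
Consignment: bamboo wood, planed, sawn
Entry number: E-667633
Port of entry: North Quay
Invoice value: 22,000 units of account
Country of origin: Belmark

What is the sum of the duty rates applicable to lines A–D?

63%

Line A: coniferous → XVIII.2; veneer sheets → XVIII.2.2; rough → XVIII.2.2.1. Scheduled 26%. Selvast agreement on XVIII.3.2: XVIII.2.2.1 not covered. → 26%.
Line B: tropical hardwood → XVIII.3; veneer sheets → XVIII.3.3; rough → XVIII.3.3.2. Scheduled 16%. Selvast agreement on XVIII.3.2: XVIII.3.3.2 not covered. → 16%.
Line C: tropical hardwood → XVIII.3; plywood → XVIII.3.2; rough → XVIII.3.2.1. Scheduled 19%. Selvast agreement on XVIII.3.2: RVC < 55%. → 19%.
Line D: bamboo → XVIII.4; sawn → XVIII.4.1; planed → XVIII.4.1.2. Scheduled 2%. No special measure applies. → 2%.
Sum: 26% + 16% + 19% + 2% = 63%.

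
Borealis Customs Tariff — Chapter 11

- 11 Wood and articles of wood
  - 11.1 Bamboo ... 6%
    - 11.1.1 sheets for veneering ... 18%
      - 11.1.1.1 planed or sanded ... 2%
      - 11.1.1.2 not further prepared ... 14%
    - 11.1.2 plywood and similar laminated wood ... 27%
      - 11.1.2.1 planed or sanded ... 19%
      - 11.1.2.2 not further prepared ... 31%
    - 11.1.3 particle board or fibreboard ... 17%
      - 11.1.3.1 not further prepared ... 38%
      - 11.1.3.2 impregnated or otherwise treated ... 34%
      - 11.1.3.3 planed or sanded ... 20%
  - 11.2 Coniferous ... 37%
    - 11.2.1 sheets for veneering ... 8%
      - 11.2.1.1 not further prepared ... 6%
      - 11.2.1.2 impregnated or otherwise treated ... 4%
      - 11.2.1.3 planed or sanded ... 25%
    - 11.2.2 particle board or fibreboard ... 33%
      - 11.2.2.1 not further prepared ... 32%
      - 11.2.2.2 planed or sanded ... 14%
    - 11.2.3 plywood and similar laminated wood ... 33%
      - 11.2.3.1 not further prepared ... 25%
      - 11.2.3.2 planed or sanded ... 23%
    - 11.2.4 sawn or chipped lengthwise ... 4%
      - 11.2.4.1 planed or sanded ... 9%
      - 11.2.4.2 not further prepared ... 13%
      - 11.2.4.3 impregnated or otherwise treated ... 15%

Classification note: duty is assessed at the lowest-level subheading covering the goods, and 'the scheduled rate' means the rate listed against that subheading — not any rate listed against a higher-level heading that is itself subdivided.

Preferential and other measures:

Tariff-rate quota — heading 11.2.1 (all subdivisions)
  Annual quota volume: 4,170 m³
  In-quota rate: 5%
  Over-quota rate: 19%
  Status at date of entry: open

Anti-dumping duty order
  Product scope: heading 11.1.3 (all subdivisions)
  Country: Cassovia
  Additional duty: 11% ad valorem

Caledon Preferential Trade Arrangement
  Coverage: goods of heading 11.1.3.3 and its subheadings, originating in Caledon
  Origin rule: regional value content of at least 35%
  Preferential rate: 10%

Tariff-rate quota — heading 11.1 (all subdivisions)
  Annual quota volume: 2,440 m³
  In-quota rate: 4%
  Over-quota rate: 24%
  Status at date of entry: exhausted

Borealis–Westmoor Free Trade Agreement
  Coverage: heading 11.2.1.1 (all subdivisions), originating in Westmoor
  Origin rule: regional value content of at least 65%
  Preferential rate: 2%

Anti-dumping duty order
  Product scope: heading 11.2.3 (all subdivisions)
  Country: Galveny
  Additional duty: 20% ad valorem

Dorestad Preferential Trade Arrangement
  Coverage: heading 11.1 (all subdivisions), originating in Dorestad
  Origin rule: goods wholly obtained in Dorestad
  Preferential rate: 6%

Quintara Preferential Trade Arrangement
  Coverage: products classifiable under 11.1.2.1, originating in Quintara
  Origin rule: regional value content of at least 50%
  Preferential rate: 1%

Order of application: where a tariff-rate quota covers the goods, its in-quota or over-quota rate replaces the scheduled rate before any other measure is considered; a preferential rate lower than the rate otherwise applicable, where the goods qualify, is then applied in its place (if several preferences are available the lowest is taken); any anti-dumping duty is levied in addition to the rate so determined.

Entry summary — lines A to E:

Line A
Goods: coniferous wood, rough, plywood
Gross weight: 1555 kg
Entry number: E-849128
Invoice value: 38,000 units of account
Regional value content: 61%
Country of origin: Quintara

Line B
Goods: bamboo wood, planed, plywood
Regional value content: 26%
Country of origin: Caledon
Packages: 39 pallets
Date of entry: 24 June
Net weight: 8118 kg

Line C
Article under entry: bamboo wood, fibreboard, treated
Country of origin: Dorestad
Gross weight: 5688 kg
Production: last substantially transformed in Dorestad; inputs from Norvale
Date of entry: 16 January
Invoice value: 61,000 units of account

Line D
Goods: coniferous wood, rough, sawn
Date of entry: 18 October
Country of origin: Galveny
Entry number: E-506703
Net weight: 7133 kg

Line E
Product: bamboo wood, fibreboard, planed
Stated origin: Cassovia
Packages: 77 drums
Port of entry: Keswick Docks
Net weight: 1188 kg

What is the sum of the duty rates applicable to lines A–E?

121%

Line A: coniferous → 11.2; plywood → 11.2.3; rough → 11.2.3.1. Scheduled 25%. Quintara agreement on 11.1.2.1: 11.2.3.1 not covered. → 25%.
Line B: bamboo → 11.1; plywood → 11.1.2; planed → 11.1.2.1. Scheduled 19%. quota on 11.1 exhausted → over-quota 24%; Caledon agreement on 11.1.3.3: 11.1.2.1 not covered. → 24%.
Line C: bamboo → 11.1; fibreboard → 11.1.3; treated → 11.1.3.2. Scheduled 34%. quota on 11.1 exhausted → over-quota 24%; Dorestad agreement on 11.1: not wholly obtained. → 24%.
Line D: coniferous → 11.2; sawn → 11.2.4; rough → 11.2.4.2. Scheduled 13%. No special measure applies. → 13%.
Line E: bamboo → 11.1; fibreboard → 11.1.3; planed → 11.1.3.3. Scheduled 20%. quota on 11.1 exhausted → over-quota 24%; anti-dumping (Cassovia, 11.1.3): +11%; total 24% + 11% = 35%. → 35%.
Sum: 25% + 24% + 24% + 13% + 35% = 121%.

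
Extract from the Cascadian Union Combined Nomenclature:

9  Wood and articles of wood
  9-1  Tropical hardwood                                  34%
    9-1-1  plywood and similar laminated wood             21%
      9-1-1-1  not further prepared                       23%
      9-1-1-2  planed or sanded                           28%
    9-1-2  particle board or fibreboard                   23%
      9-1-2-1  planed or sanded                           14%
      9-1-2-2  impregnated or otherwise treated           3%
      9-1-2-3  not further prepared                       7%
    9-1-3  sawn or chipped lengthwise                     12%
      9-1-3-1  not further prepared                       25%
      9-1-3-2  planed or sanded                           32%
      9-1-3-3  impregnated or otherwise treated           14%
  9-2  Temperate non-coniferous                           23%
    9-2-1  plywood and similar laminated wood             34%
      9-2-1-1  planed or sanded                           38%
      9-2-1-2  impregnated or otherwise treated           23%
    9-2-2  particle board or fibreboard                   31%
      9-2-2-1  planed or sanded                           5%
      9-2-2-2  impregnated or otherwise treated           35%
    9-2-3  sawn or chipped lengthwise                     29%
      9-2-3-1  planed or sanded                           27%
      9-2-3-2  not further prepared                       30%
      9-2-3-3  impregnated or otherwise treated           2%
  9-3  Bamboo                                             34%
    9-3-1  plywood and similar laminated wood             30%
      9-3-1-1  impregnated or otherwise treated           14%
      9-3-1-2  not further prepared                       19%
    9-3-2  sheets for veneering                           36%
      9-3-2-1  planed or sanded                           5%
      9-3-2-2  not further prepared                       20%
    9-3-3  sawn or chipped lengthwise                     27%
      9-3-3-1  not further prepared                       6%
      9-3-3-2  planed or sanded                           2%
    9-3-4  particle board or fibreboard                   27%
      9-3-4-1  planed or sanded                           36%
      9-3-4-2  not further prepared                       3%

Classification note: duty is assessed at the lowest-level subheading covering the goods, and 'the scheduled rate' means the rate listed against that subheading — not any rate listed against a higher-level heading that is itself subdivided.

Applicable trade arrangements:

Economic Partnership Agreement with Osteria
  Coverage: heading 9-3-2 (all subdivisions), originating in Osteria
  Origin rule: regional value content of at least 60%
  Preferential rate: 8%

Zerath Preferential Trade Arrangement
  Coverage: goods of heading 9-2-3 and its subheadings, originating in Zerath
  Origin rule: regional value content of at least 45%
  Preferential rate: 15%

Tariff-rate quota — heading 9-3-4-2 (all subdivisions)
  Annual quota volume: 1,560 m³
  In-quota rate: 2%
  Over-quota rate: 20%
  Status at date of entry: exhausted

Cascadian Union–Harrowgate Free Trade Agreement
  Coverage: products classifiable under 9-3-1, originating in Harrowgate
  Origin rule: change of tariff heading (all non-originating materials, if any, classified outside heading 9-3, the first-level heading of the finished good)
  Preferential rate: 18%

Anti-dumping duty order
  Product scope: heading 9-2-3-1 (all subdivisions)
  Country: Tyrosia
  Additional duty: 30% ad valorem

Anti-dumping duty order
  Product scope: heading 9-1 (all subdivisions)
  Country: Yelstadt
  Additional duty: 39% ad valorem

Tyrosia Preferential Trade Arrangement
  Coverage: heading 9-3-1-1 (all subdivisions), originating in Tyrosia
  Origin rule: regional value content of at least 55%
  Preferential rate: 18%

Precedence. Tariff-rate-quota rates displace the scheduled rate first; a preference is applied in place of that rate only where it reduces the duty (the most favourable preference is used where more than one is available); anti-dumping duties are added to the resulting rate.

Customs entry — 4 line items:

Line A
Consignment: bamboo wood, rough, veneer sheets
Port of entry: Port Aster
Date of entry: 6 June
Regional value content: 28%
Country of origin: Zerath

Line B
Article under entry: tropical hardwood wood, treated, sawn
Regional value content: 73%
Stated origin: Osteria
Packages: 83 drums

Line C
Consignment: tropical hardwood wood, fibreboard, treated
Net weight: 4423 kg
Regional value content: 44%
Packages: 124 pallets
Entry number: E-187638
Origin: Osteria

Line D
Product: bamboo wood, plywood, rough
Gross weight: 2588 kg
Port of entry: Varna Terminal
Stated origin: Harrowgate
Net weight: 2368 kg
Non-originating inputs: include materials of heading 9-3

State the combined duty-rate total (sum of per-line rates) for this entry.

56%

Line A: bamboo → 9-3; veneer sheets → 9-3-2; rough → 9-3-2-2. Scheduled 20%. Zerath agreement on 9-2-3: 9-3-2-2 not covered. → 20%.
Line B: tropical hardwood → 9-1; sawn → 9-1-3; treated → 9-1-3-3. Scheduled 14%. Osteria agreement on 9-3-2: 9-1-3-3 not covered. → 14%.
Line C: tropical hardwood → 9-1; fibreboard → 9-1-2; treated → 9-1-2-2. Scheduled 3%. Osteria agreement on 9-3-2: 9-1-2-2 not covered. → 3%.
Line D: bamboo → 9-3; plywood → 9-3-1; rough → 9-3-1-2. Scheduled 19%. Harrowgate agreement on 9-3-1: CTH not met. → 19%.
Sum: 20% + 14% + 3% + 19% = 56%.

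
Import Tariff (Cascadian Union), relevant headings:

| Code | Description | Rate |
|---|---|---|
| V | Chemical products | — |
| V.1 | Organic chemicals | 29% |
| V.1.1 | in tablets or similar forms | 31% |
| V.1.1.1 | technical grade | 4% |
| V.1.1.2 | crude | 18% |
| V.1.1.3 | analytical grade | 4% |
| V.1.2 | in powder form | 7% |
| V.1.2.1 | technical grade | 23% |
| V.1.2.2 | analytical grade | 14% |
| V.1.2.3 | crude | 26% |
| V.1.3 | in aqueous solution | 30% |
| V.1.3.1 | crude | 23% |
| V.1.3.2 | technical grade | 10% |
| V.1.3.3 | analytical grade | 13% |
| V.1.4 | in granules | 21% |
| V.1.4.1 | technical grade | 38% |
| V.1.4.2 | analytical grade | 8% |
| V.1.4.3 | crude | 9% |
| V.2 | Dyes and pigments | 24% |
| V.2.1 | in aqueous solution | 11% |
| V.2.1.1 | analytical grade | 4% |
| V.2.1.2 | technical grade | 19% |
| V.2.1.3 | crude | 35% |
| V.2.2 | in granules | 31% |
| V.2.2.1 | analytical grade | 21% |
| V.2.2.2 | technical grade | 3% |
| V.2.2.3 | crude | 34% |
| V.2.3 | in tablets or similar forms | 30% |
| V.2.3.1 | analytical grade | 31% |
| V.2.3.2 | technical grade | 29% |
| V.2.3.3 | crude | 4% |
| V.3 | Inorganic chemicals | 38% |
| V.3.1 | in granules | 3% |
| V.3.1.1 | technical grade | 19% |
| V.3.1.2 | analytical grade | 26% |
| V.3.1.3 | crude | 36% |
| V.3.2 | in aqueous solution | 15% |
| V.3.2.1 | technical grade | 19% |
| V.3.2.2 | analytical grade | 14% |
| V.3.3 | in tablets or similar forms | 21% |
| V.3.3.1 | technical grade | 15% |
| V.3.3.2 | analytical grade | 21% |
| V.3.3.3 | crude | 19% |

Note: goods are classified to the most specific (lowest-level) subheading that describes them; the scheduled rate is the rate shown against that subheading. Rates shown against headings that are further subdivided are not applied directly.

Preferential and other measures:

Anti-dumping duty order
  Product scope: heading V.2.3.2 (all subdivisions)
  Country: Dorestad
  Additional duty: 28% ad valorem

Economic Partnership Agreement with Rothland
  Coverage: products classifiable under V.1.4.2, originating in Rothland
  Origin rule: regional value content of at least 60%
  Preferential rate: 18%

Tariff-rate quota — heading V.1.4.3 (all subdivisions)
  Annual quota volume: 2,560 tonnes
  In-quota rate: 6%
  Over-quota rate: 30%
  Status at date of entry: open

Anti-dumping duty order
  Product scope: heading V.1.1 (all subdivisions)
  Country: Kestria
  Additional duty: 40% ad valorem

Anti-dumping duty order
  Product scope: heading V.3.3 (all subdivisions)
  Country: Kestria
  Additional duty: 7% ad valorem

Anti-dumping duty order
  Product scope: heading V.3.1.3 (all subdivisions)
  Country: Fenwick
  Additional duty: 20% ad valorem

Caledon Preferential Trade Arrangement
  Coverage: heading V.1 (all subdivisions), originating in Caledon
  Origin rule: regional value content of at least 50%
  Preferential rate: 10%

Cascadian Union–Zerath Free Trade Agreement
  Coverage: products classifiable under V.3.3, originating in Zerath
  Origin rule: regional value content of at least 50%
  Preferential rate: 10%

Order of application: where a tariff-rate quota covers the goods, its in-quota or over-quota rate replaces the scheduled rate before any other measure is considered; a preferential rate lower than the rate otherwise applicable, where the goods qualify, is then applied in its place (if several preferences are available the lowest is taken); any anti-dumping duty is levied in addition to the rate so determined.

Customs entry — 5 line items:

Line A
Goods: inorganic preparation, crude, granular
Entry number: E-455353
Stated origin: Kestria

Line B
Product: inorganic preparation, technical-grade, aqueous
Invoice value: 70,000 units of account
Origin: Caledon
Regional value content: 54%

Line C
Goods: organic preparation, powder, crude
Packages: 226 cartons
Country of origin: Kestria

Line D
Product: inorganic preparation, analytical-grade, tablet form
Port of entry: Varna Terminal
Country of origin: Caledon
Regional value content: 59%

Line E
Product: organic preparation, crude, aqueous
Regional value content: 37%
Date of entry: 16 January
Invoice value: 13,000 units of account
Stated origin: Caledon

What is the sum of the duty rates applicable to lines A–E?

125%

Line A: inorganic → V.3; granular → V.3.1; crude → V.3.1.3. Scheduled 36%. No special measure applies. → 36%.
Line B: inorganic → V.3; aqueous → V.3.2; technical-grade → V.3.2.1. Scheduled 19%. Caledon agreement on V.1: V.3.2.1 not covered. → 19%.
Line C: organic → V.1; powder → V.1.2; crude → V.1.2.3. Scheduled 26%. No special measure applies. → 26%.
Line D: inorganic → V.3; tablet form → V.3.3; analytical-grade → V.3.3.2. Scheduled 21%. Caledon agreement on V.1: V.3.3.2 not covered. → 21%.
Line E: organic → V.1; aqueous → V.1.3; crude → V.1.3.1. Scheduled 23%. Caledon agreement on V.1: RVC < 50%. → 23%.
Sum: 36% + 19% + 26% + 21% + 23% = 125%.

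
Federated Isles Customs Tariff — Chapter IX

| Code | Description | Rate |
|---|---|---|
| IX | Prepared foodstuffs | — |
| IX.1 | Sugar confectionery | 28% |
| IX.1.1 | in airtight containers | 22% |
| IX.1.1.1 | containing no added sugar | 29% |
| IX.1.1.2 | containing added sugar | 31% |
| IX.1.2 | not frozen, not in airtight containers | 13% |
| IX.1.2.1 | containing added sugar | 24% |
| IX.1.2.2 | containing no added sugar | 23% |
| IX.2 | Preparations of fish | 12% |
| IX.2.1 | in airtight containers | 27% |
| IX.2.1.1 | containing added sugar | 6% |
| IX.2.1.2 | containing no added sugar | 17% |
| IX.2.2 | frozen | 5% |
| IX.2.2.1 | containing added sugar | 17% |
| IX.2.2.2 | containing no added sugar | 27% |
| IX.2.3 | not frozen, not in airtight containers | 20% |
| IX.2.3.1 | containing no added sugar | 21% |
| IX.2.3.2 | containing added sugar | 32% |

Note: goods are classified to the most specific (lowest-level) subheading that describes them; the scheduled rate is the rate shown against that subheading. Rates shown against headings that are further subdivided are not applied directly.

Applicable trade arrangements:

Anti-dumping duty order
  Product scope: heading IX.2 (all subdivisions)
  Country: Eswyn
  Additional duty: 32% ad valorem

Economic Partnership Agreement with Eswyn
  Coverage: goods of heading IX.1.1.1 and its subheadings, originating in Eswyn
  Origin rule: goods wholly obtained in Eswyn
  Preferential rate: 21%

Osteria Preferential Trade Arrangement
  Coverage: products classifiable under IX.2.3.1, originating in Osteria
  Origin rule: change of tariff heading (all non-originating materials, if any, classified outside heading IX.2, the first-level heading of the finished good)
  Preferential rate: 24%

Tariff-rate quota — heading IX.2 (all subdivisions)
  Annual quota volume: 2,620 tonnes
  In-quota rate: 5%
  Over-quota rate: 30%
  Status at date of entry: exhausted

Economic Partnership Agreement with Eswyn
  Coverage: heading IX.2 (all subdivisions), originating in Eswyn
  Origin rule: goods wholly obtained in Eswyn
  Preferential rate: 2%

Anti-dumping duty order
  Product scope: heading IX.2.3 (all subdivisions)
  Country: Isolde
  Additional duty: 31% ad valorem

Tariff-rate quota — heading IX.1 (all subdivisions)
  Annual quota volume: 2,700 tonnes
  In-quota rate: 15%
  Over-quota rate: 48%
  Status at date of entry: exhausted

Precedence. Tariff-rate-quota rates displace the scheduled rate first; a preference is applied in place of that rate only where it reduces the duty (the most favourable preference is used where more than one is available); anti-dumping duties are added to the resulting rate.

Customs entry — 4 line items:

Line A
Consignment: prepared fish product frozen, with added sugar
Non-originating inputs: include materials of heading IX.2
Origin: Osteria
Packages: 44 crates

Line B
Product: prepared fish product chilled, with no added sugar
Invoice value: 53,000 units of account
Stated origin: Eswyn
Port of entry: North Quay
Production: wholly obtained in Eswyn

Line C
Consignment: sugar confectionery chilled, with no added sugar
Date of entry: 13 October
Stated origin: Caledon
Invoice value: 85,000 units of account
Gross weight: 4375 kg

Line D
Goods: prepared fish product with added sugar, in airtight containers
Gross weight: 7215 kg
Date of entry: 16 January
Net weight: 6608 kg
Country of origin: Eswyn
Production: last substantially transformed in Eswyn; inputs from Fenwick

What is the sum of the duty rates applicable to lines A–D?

Line A: prepared fish product → IX.2; frozen → IX.2.2; with added sugar → IX.2.2.1. Scheduled 17%. quota on IX.2 exhausted → over-quota 30%; Osteria agreement on IX.2.3.1: IX.2.2.1 not covered. → 30%.
Line B: prepared fish product → IX.2; chilled → IX.2.3; with no added sugar → IX.2.3.1. Scheduled 21%. quota on IX.2 exhausted → over-quota 30%; Eswyn agreement on IX.1.1.1: IX.2.3.1 not covered; Eswyn agreement on IX.2: wholly obtained → 2% available; preferential 2%; anti-dumping (Eswyn, IX.2): +32%; total 2% + 32% = 34%. → 34%.
Line C: sugar confectionery → IX.1; chilled → IX.1.2; with no added sugar → IX.1.2.2. Scheduled 23%. quota on IX.1 exhausted → over-quota 48%. → 48%.
Line D: prepared fish product → IX.2; in airtight containers → IX.2.1; with added sugar → IX.2.1.1. Scheduled 6%. quota on IX.2 exhausted → over-quota 30%; Eswyn agreement on IX.1.1.1: IX.2.1.1 not covered; Eswyn agreement on IX.2: not wholly obtained; anti-dumping (Eswyn, IX.2): +32%; total 30% + 32% = 62%. → 62%.
Sum: 30% + 34% + 48% + 62% = 174%.

174%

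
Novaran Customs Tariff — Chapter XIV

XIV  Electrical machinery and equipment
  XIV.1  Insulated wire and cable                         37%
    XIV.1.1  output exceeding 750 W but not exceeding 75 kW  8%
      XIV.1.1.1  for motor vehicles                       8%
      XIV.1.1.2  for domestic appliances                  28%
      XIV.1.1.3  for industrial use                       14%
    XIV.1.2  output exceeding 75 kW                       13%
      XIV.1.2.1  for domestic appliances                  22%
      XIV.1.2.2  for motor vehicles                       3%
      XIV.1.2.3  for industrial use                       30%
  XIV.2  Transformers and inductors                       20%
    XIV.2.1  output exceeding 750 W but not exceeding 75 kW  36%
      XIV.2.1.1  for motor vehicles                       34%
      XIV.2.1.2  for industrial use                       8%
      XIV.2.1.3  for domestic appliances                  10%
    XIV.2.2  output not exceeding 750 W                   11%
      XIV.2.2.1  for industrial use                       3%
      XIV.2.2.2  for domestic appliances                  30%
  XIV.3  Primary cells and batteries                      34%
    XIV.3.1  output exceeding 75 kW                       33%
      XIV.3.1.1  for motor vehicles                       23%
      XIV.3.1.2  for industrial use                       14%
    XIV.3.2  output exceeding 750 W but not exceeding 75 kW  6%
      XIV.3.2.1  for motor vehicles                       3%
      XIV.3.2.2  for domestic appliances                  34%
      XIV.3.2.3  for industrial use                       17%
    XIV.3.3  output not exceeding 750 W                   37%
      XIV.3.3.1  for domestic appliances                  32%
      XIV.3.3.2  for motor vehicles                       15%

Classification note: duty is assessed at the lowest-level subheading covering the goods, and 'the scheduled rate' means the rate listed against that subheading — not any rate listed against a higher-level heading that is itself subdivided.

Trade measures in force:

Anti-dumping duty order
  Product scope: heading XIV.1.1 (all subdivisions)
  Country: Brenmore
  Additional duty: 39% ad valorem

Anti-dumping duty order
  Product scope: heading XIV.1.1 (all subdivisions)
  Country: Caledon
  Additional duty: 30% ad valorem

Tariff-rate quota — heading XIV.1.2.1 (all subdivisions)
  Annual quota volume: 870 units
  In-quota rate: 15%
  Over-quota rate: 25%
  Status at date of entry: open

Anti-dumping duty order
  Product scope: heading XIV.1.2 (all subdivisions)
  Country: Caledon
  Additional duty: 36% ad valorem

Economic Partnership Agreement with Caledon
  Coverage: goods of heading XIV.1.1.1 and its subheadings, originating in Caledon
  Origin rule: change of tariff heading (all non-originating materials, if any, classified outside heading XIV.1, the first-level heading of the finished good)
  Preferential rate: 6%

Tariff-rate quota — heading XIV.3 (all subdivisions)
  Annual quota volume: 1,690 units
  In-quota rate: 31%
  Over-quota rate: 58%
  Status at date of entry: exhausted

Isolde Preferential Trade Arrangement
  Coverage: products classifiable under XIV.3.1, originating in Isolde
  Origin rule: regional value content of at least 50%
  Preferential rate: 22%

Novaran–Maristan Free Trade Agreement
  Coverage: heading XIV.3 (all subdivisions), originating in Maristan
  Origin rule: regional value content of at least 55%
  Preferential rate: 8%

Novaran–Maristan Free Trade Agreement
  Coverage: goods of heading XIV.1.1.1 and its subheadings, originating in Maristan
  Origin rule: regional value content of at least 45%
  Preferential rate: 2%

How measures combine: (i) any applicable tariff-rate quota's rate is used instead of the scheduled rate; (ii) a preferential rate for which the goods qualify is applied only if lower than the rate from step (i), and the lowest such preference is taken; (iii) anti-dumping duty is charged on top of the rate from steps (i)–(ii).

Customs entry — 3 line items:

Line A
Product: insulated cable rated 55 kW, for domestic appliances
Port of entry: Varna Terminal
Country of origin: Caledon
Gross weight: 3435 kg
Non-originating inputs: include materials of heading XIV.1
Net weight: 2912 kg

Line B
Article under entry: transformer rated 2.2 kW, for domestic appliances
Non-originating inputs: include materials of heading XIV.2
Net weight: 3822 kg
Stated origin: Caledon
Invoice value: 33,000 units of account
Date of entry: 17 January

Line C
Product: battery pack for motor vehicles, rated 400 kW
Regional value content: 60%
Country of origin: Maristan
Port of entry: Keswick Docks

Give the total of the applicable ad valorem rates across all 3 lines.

Line A: insulated cable → XIV.1; rated 55 kW → XIV.1.1; for domestic appliances → XIV.1.1.2. Scheduled 28%. Caledon agreement on XIV.1.1.1: XIV.1.1.2 not covered; anti-dumping (Caledon, XIV.1.1): +30%; total 28% + 30% = 58%. → 58%.
Line B: transformer → XIV.2; rated 2.2 kW → XIV.2.1; for domestic appliances → XIV.2.1.3. Scheduled 10%. Caledon agreement on XIV.1.1.1: XIV.2.1.3 not covered. → 10%.
Line C: battery pack → XIV.3; rated 400 kW → XIV.3.1; for motor vehicles → XIV.3.1.1. Scheduled 23%. quota on XIV.3 exhausted → over-quota 58%; Maristan agreement on XIV.3: RVC ≥ 55% → 8% available; Maristan agreement on XIV.1.1.1: XIV.3.1.1 not covered; preferential 8%. → 8%.
Sum: 58% + 10% + 8% = 76%.

76%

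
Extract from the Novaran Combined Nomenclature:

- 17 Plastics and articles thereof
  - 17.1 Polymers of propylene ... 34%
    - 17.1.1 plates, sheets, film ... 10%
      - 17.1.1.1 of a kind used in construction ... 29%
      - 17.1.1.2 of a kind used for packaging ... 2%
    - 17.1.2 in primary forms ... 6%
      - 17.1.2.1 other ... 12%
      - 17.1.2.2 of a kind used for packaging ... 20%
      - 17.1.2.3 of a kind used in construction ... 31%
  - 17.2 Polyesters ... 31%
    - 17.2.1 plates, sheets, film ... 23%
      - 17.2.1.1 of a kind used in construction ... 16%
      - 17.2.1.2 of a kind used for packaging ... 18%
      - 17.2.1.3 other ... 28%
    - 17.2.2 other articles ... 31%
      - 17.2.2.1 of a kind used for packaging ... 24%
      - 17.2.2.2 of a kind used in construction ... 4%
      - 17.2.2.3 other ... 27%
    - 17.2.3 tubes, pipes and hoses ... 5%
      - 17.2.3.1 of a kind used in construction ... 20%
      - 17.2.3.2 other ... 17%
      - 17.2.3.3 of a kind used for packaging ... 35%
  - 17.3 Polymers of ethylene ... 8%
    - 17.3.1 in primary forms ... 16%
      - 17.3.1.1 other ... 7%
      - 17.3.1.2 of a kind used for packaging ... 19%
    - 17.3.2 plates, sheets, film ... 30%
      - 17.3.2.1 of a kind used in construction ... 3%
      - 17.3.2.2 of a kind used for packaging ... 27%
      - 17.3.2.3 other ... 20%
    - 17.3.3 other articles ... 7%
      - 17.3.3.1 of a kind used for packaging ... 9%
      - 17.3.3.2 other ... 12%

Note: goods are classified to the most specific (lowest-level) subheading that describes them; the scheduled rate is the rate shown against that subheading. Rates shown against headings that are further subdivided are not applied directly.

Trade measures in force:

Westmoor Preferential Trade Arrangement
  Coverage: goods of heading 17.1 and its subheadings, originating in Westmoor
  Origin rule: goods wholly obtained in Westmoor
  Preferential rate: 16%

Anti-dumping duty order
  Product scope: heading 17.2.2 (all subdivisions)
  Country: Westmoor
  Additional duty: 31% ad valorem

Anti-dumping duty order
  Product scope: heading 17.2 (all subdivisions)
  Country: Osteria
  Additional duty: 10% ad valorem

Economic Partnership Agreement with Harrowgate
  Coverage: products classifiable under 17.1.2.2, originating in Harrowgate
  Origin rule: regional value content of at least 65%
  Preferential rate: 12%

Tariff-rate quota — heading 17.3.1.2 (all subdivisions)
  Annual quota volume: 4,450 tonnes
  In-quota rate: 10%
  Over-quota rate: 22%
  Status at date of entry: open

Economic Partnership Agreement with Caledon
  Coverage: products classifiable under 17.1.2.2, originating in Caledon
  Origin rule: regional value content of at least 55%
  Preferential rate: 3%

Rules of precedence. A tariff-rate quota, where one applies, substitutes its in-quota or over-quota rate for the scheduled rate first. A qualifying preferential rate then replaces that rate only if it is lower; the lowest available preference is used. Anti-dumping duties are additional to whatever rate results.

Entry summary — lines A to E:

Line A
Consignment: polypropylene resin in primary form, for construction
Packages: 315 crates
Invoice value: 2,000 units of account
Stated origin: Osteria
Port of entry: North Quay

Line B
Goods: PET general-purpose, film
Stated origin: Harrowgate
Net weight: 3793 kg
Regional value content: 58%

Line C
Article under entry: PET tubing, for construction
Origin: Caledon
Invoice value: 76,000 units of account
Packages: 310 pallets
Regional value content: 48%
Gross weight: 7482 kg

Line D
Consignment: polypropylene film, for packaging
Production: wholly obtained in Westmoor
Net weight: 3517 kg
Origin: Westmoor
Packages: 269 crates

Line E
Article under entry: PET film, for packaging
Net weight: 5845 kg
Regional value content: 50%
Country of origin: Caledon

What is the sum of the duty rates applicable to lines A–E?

99%

Line A: polypropylene → 17.1; resin in primary form → 17.1.2; for construction → 17.1.2.3. Scheduled 31%. No special measure applies. → 31%.
Line B: PET → 17.2; film → 17.2.1; general-purpose → 17.2.1.3. Scheduled 28%. Harrowgate agreement on 17.1.2.2: 17.2.1.3 not covered. → 28%.
Line C: PET → 17.2; tubing → 17.2.3; for construction → 17.2.3.1. Scheduled 20%. Caledon agreement on 17.1.2.2: 17.2.3.1 not covered. → 20%.
Line D: polypropylene → 17.1; film → 17.1.1; for packaging → 17.1.1.2. Scheduled 2%. Westmoor agreement on 17.1: wholly obtained → 16% available; preference 16% not lower than 2% → no reduction. → 2%.
Line E: PET → 17.2; film → 17.2.1; for packaging → 17.2.1.2. Scheduled 18%. Caledon agreement on 17.1.2.2: 17.2.1.2 not covered. → 18%.
Sum: 31% + 28% + 20% + 2% + 18% = 99%.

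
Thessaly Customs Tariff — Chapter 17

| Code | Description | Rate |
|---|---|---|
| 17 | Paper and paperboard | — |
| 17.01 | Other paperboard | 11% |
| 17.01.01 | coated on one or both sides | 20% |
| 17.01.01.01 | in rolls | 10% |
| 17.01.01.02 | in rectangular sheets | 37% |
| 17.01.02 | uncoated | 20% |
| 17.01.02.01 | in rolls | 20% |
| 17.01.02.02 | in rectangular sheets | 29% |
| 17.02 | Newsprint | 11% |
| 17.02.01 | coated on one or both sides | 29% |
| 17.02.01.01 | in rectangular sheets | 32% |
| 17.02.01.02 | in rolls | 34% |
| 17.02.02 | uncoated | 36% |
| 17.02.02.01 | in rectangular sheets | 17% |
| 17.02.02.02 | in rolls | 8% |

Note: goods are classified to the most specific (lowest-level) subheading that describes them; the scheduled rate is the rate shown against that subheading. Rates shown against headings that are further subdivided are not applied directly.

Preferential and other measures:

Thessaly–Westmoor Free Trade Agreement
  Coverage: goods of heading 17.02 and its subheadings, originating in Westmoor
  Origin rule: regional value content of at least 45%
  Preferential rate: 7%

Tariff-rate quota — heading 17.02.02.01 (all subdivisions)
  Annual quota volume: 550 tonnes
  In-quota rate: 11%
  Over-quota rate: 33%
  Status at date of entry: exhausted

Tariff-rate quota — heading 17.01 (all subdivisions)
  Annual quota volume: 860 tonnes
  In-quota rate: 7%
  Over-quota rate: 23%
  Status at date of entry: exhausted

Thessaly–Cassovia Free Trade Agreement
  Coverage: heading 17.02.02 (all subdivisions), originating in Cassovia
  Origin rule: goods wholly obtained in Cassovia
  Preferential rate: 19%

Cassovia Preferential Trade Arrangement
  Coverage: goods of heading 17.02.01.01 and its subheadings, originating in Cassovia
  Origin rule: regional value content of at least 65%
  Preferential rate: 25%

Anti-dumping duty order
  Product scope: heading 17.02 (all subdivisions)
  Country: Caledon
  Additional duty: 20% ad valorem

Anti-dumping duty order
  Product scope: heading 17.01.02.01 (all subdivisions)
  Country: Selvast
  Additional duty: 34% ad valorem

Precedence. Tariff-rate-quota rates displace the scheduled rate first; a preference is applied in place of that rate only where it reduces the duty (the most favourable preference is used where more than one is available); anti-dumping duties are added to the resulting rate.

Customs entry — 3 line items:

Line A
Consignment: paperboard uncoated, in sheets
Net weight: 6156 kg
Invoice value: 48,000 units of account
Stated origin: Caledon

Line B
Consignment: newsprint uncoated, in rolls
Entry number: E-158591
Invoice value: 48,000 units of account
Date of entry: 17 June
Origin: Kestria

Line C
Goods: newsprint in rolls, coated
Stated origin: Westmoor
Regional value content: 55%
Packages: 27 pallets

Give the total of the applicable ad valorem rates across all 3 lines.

38%

Line A: paperboard → 17.01; uncoated → 17.01.02; in sheets → 17.01.02.02. Scheduled 29%. quota on 17.01 exhausted → over-quota 23%. → 23%.
Line B: newsprint → 17.02; uncoated → 17.02.02; in rolls → 17.02.02.02. Scheduled 8%. No special measure applies. → 8%.
Line C: newsprint → 17.02; coated → 17.02.01; in rolls → 17.02.01.02. Scheduled 34%. Westmoor agreement on 17.02: RVC ≥ 45% → 7% available; preferential 7%. → 7%.
Sum: 23% + 8% + 7% = 38%.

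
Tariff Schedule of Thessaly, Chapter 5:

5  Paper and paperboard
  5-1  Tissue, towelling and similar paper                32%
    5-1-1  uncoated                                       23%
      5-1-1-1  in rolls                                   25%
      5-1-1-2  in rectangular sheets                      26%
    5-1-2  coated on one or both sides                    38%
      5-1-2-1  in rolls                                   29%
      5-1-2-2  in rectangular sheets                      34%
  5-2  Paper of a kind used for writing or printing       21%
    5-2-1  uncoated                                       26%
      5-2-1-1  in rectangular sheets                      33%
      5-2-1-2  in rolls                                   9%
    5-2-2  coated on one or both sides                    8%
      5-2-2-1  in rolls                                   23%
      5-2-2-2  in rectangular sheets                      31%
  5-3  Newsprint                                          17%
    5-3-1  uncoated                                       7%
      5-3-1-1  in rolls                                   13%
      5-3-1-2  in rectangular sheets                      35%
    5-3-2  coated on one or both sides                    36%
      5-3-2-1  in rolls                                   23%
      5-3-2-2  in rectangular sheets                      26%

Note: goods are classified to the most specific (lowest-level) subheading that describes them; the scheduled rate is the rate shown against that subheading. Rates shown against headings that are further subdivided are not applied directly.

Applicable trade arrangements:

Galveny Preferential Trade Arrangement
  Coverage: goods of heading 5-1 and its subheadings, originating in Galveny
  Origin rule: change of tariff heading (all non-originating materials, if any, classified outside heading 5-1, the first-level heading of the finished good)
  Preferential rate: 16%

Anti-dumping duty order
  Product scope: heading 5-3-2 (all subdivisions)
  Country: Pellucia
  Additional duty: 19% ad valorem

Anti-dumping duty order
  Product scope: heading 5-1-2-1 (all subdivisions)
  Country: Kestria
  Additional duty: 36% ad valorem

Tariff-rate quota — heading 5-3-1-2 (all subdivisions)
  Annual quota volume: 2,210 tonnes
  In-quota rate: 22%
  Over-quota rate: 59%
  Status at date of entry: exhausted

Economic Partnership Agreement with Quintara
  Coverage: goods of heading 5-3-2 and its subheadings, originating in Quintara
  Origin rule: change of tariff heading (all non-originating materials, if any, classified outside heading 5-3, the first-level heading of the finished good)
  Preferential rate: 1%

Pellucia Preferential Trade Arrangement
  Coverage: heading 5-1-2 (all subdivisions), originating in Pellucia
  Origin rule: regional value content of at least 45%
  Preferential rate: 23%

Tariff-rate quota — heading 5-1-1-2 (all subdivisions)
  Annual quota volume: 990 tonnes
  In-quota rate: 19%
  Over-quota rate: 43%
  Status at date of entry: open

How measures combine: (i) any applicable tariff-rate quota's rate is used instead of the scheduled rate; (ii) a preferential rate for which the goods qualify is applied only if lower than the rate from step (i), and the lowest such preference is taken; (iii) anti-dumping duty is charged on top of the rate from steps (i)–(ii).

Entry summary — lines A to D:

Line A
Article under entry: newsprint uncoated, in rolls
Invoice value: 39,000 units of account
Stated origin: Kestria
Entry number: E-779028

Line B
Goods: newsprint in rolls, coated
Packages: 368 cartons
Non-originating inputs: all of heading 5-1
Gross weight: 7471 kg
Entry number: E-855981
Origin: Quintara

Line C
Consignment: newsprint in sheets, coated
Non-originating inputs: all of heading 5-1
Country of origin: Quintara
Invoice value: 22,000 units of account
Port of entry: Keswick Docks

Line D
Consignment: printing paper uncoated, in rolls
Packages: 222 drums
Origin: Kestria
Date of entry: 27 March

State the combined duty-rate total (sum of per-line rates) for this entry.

Line A: newsprint → 5-3; uncoated → 5-3-1; in rolls → 5-3-1-1. Scheduled 13%. No special measure applies. → 13%.
Line B: newsprint → 5-3; coated → 5-3-2; in rolls → 5-3-2-1. Scheduled 23%. Quintara agreement on 5-3-2: CTH met → 1% available; preferential 1%. → 1%.
Line C: newsprint → 5-3; coated → 5-3-2; in sheets → 5-3-2-2. Scheduled 26%. Quintara agreement on 5-3-2: CTH met → 1% available; preferential 1%. → 1%.
Line D: printing paper → 5-2; uncoated → 5-2-1; in rolls → 5-2-1-2. Scheduled 9%. No special measure applies. → 9%.
Sum: 13% + 1% + 1% + 9% = 24%.

24%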